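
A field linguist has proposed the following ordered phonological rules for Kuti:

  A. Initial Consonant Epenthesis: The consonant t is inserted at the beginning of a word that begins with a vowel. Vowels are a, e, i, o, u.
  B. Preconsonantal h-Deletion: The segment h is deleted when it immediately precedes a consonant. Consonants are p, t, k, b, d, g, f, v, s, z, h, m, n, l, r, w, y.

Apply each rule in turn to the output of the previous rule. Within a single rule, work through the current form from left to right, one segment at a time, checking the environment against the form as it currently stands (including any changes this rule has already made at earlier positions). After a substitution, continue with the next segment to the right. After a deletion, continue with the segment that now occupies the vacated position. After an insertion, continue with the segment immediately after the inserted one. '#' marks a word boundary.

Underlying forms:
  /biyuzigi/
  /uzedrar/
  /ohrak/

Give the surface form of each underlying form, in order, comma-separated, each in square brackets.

/biyuzigi/:
  A Initial Consonant Epenthesis: no change — [biyuzigi]
  B Preconsonantal h-Deletion: no change — [biyuzigi]
/uzedrar/:
  A Initial Consonant Epenthesis: [uzedrar] → [tuzedrar]
  B Preconsonantal h-Deletion: no change — [tuzedrar]
/ohrak/:
  A Initial Consonant Epenthesis: [ohrak] → [tohrak]
  B Preconsonantal h-Deletion: [tohrak] → [torak]

[biyuzigi], [tuzedrar], [torak]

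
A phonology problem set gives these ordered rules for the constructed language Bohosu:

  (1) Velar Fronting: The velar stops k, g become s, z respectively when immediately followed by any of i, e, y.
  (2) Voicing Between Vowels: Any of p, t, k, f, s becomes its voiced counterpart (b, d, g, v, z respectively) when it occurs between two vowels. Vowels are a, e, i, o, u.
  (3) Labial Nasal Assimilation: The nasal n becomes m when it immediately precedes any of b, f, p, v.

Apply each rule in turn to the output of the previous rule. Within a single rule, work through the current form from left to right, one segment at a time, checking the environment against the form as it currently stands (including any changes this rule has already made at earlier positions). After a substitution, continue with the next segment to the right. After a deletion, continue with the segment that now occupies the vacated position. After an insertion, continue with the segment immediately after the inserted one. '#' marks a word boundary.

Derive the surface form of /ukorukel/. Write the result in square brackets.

(1) Velar Fronting: [ukorukel] → [ukorusel]
(2) Voicing Between Vowels: [ukorusel] → [ugoruzel]
(3) Labial Nasal Assimilation: no change — [ugoruzel]

[ugoruzel]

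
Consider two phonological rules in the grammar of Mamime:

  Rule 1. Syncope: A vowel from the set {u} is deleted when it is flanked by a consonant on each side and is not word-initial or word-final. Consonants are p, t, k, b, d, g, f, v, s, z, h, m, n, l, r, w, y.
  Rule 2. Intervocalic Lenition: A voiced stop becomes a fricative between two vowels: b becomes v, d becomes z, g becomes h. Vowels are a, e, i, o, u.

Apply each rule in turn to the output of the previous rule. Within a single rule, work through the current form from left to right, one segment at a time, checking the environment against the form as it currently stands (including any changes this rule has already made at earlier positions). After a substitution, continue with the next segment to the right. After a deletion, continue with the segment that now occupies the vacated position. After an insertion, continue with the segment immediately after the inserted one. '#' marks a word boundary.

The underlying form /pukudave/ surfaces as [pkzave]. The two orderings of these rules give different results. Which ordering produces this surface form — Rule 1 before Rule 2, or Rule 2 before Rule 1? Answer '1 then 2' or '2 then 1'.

2 then 1

Order 1 then 2:
  1 Syncope: [pukudave] → [pkdave]
  2 Intervocalic Lenition: no change — [pkdave]
  result: [pkdave]
Order 2 then 1:
  2 Intervocalic Lenition: [pukudave] → [pukuzave]
  1 Syncope: [pukuzave] → [pkzave]
  result: [pkzave]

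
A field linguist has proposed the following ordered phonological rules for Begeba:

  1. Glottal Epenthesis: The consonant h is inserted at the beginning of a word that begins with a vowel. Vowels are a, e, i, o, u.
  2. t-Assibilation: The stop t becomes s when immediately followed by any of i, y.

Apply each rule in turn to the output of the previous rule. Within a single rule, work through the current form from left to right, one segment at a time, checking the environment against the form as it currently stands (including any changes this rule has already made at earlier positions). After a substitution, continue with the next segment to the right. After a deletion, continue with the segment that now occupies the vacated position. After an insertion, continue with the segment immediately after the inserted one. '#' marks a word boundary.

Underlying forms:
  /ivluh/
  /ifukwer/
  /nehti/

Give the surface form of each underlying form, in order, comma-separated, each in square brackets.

[hivluh], [hifukwer], [nehsi]

/ivluh/:
  1 Glottal Epenthesis: [ivluh] → [hivluh]
  2 t-Assibilation: no change — [hivluh]
/ifukwer/:
  1 Glottal Epenthesis: [ifukwer] → [hifukwer]
  2 t-Assibilation: no change — [hifukwer]
/nehti/:
  1 Glottal Epenthesis: no change — [nehti]
  2 t-Assibilation: [nehti] → [nehsi]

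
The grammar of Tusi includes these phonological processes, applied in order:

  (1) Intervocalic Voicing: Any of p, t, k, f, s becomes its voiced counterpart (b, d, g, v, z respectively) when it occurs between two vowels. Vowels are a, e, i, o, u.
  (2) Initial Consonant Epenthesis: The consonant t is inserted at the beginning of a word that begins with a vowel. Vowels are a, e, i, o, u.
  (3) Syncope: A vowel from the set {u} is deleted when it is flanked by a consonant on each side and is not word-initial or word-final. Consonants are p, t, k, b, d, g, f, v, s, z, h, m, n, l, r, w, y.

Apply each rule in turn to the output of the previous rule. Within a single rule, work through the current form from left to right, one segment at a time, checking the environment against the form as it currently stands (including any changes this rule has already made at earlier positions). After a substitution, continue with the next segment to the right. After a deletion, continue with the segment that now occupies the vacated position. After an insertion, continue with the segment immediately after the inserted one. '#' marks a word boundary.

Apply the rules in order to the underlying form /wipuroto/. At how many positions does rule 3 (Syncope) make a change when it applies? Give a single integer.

1

(1) Intervocalic Voicing: [wipuroto] → [wiburodo]
(2) Initial Consonant Epenthesis: no change — [wiburodo]
(3) Syncope: [wiburodo] → [wibrodo]
Rule 3 changed 1 position(s).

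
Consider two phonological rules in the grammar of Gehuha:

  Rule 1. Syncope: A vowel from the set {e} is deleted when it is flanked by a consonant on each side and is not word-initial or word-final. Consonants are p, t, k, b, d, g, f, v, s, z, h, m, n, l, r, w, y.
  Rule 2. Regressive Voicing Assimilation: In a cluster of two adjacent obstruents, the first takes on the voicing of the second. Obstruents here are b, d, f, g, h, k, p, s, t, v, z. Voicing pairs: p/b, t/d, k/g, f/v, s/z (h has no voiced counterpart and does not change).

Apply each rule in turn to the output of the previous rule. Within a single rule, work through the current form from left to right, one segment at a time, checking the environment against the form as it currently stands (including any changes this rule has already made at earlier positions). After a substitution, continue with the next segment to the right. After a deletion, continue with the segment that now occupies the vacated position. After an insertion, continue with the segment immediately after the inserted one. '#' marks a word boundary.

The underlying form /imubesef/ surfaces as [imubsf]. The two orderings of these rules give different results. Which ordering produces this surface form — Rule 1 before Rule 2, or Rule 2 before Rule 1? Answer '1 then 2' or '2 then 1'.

2 then 1

Order 1 then 2:
  1 Syncope: [imubesef] → [imubsf]
  2 Regressive Voicing Assimilation: [imubsf] → [imupsf]
  result: [imupsf]
Order 2 then 1:
  2 Regressive Voicing Assimilation: no change — [imubesef]
  1 Syncope: [imubesef] → [imubsf]
  result: [imubsf]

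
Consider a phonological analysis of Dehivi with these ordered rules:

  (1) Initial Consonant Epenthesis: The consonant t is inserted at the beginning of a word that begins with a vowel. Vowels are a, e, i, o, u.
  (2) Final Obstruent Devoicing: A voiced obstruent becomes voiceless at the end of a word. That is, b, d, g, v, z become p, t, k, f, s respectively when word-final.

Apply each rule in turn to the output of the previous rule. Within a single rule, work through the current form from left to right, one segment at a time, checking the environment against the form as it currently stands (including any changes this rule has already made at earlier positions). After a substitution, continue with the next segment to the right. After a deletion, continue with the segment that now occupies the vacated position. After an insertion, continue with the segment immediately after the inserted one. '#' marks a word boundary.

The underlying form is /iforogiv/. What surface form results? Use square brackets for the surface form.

[tiforogif]

(1) Initial Consonant Epenthesis: [iforogiv] → [tiforogiv]
(2) Final Obstruent Devoicing: [tiforogiv] → [tiforogif]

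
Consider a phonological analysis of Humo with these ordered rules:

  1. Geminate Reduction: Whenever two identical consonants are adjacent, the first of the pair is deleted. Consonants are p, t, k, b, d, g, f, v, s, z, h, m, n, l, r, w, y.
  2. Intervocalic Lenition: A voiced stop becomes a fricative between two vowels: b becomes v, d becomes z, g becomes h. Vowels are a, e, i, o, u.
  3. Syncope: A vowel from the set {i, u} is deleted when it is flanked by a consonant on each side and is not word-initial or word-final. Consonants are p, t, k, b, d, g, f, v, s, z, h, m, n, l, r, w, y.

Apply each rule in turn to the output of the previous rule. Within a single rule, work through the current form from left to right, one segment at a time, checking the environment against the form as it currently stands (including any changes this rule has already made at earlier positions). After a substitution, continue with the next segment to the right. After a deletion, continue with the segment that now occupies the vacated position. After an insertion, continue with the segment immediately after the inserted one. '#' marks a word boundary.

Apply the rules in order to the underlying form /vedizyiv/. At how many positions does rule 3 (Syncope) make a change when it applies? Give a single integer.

1 Geminate Reduction: no change — [vedizyiv]
2 Intervocalic Lenition: [vedizyiv] → [vezizyiv]
3 Syncope: [vezizyiv] → [vezzyv]
Rule 3 changed 2 position(s).

2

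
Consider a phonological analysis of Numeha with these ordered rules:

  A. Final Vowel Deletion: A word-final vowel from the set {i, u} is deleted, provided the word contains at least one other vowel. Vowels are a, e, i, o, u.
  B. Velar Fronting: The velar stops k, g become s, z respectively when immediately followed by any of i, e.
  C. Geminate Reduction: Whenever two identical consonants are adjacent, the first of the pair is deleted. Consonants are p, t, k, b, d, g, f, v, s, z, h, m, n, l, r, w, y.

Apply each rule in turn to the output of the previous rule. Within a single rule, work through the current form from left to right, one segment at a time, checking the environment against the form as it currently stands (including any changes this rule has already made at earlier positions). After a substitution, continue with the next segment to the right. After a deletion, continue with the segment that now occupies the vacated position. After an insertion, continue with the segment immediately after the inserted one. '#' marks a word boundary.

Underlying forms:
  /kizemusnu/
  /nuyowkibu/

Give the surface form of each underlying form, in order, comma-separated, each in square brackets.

[sizemusn], [nuyowsib]

/kizemusnu/:
  A Final Vowel Deletion: [kizemusnu] → [kizemusn]
  B Velar Fronting: [kizemusn] → [sizemusn]
  C Geminate Reduction: no change — [sizemusn]
/nuyowkibu/:
  A Final Vowel Deletion: [nuyowkibu] → [nuyowkib]
  B Velar Fronting: [nuyowkib] → [nuyowsib]
  C Geminate Reduction: no change — [nuyowsib]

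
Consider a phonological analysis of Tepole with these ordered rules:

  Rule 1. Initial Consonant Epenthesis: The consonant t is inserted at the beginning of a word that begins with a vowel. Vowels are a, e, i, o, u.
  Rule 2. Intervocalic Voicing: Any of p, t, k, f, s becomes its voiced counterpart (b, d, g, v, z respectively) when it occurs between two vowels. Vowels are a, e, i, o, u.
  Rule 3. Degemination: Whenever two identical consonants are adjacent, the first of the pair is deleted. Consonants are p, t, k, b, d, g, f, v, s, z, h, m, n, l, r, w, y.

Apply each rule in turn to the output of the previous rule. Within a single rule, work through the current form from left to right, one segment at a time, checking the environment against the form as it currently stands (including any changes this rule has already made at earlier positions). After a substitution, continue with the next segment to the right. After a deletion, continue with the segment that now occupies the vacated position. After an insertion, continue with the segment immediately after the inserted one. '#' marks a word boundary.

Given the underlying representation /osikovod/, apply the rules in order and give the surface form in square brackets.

[tozigovod]

Rule 1 Initial Consonant Epenthesis: [osikovod] → [tosikovod]
Rule 2 Intervocalic Voicing: [tosikovod] → [tozigovod]
Rule 3 Degemination: no change — [tozigovod]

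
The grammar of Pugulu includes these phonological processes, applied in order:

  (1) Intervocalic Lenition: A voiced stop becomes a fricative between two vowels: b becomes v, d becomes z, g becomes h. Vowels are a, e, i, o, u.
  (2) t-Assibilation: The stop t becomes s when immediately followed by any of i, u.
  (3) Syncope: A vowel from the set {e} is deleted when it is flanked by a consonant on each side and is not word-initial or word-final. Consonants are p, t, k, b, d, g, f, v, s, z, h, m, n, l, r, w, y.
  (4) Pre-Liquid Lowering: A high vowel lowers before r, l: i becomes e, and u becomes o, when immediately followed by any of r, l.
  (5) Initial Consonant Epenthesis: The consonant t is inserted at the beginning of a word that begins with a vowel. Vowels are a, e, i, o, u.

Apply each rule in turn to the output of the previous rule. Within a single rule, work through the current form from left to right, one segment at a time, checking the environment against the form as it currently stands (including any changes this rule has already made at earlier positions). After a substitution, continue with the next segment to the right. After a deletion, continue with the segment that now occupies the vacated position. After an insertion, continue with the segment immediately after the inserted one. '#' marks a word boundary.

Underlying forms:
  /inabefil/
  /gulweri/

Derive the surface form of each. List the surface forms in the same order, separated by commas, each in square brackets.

[tinavfel], [golwri]

/inabefil/:
  (1) Intervocalic Lenition: [inabefil] → [inavefil]
  (2) t-Assibilation: no change — [inavefil]
  (3) Syncope: [inavefil] → [inavfil]
  (4) Pre-Liquid Lowering: [inavfil] → [inavfel]
  (5) Initial Consonant Epenthesis: [inavfel] → [tinavfel]
/gulweri/:
  (1) Intervocalic Lenition: no change — [gulweri]
  (2) t-Assibilation: no change — [gulweri]
  (3) Syncope: [gulweri] → [gulwri]
  (4) Pre-Liquid Lowering: [gulwri] → [golwri]
  (5) Initial Consonant Epenthesis: no change — [golwri]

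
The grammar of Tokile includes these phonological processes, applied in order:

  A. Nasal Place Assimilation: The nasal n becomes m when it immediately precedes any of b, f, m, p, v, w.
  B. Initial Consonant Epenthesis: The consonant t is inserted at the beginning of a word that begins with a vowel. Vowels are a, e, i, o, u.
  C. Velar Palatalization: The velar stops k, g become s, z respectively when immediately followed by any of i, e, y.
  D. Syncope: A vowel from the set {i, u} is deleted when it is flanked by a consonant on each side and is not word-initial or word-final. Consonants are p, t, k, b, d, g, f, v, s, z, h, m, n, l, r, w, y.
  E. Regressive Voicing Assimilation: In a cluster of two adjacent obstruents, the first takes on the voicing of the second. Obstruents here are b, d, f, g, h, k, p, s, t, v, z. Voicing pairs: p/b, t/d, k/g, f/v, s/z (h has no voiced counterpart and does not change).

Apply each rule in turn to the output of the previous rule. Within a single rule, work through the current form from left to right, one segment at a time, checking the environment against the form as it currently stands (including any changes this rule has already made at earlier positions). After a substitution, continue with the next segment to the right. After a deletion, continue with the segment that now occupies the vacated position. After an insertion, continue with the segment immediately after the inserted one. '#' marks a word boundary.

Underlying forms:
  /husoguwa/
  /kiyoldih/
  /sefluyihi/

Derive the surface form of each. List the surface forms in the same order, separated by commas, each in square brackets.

[hsogwa], [syolth], [seflyhi]

/husoguwa/:
  A Nasal Place Assimilation: no change — [husoguwa]
  B Initial Consonant Epenthesis: no change — [husoguwa]
  C Velar Palatalization: no change — [husoguwa]
  D Syncope: [husoguwa] → [hsogwa]
  E Regressive Voicing Assimilation: no change — [hsogwa]
/kiyoldih/:
  A Nasal Place Assimilation: no change — [kiyoldih]
  B Initial Consonant Epenthesis: no change — [kiyoldih]
  C Velar Palatalization: [kiyoldih] → [siyoldih]
  D Syncope: [siyoldih] → [syoldh]
  E Regressive Voicing Assimilation: [syoldh] → [syolth]
/sefluyihi/:
  A Nasal Place Assimilation: no change — [sefluyihi]
  B Initial Consonant Epenthesis: no change — [sefluyihi]
  C Velar Palatalization: no change — [sefluyihi]
  D Syncope: [sefluyihi] → [seflyhi]
  E Regressive Voicing Assimilation: no change — [seflyhi]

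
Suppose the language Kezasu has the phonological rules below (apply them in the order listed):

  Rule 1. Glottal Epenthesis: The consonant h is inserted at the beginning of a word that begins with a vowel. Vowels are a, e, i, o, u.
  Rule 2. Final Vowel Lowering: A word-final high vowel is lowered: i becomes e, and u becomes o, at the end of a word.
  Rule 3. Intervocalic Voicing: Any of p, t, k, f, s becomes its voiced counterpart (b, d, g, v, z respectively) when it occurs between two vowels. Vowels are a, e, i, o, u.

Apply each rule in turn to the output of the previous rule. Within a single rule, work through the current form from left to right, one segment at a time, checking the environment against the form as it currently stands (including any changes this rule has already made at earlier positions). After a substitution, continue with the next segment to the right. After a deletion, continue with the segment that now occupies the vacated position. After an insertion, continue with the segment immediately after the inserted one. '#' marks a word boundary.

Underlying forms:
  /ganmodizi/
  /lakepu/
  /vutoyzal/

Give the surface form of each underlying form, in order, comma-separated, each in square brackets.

[ganmodize], [lagebo], [vudoyzal]

/ganmodizi/:
  Rule 1 Glottal Epenthesis: no change — [ganmodizi]
  Rule 2 Final Vowel Lowering: [ganmodizi] → [ganmodize]
  Rule 3 Intervocalic Voicing: no change — [ganmodize]
/lakepu/:
  Rule 1 Glottal Epenthesis: no change — [lakepu]
  Rule 2 Final Vowel Lowering: [lakepu] → [lakepo]
  Rule 3 Intervocalic Voicing: [lakepo] → [lagebo]
/vutoyzal/:
  Rule 1 Glottal Epenthesis: no change — [vutoyzal]
  Rule 2 Final Vowel Lowering: no change — [vutoyzal]
  Rule 3 Intervocalic Voicing: [vutoyzal] → [vudoyzal]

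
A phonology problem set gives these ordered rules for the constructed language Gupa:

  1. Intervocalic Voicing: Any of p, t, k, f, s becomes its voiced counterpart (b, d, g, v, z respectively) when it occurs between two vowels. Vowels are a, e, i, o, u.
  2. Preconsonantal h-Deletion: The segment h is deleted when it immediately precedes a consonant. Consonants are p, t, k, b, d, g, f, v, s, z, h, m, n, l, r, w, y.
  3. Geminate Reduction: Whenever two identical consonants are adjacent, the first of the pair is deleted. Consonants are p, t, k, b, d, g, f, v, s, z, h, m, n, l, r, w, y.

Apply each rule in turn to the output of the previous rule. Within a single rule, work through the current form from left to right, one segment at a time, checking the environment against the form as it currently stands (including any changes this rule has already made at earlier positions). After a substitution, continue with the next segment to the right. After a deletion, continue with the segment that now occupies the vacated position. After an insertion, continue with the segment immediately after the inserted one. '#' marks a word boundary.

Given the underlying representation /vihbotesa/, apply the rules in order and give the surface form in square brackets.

1 Intervocalic Voicing: [vihbotesa] → [vihbodeza]
2 Preconsonantal h-Deletion: [vihbodeza] → [vibodeza]
3 Geminate Reduction: no change — [vibodeza]

[vibodeza]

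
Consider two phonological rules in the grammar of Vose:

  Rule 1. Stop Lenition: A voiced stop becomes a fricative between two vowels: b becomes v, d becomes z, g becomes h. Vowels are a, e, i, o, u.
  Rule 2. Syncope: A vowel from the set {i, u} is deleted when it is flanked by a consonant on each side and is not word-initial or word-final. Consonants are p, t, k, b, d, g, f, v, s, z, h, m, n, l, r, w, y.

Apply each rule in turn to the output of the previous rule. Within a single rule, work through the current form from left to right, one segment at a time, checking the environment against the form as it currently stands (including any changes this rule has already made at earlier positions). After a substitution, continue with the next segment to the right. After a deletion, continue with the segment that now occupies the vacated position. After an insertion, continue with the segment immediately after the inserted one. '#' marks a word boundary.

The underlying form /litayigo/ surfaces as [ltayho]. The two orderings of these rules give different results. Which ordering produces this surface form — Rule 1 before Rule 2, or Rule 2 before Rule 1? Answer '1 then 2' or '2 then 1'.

Order 1 then 2:
  1 Stop Lenition: [litayigo] → [litayiho]
  2 Syncope: [litayiho] → [ltayho]
  result: [ltayho]
Order 2 then 1:
  2 Syncope: [litayigo] → [ltaygo]
  1 Stop Lenition: no change — [ltaygo]
  result: [ltaygo]

1 then 2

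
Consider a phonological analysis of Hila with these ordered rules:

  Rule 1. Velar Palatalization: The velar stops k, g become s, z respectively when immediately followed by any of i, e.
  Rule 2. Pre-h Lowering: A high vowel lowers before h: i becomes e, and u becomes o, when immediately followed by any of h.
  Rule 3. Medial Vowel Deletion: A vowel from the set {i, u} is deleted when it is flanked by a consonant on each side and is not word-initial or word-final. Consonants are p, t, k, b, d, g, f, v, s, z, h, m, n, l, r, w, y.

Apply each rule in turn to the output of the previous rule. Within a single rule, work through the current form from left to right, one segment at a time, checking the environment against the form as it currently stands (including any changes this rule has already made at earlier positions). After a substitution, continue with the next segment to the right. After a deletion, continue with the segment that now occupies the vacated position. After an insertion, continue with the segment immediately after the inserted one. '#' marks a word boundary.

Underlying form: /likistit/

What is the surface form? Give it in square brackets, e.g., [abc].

[lsstt]

Rule 1 Velar Palatalization: [likistit] → [lisistit]
Rule 2 Pre-h Lowering: no change — [lisistit]
Rule 3 Medial Vowel Deletion: [lisistit] → [lsstt]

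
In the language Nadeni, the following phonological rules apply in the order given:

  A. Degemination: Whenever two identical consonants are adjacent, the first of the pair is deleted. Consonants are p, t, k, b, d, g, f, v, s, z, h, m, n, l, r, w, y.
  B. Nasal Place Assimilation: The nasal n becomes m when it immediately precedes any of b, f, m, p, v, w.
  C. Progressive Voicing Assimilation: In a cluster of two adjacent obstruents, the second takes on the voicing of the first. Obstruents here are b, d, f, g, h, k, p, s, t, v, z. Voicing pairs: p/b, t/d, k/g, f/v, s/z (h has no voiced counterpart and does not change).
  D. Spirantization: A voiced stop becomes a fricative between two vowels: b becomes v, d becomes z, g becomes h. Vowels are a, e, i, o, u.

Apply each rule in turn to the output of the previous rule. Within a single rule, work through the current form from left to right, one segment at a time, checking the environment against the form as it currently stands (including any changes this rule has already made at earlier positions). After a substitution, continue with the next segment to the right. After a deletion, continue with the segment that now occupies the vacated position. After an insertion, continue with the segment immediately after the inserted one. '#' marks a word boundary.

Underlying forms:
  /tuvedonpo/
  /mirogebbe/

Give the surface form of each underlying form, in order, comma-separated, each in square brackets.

[tuvezompo], [miroheve]

/tuvedonpo/:
  A Degemination: no change — [tuvedonpo]
  B Nasal Place Assimilation: [tuvedonpo] → [tuvedompo]
  C Progressive Voicing Assimilation: no change — [tuvedompo]
  D Spirantization: [tuvedompo] → [tuvezompo]
/mirogebbe/:
  A Degemination: [mirogebbe] → [mirogebe]
  B Nasal Place Assimilation: no change — [mirogebe]
  C Progressive Voicing Assimilation: no change — [mirogebe]
  D Spirantization: [mirogebe] → [miroheve]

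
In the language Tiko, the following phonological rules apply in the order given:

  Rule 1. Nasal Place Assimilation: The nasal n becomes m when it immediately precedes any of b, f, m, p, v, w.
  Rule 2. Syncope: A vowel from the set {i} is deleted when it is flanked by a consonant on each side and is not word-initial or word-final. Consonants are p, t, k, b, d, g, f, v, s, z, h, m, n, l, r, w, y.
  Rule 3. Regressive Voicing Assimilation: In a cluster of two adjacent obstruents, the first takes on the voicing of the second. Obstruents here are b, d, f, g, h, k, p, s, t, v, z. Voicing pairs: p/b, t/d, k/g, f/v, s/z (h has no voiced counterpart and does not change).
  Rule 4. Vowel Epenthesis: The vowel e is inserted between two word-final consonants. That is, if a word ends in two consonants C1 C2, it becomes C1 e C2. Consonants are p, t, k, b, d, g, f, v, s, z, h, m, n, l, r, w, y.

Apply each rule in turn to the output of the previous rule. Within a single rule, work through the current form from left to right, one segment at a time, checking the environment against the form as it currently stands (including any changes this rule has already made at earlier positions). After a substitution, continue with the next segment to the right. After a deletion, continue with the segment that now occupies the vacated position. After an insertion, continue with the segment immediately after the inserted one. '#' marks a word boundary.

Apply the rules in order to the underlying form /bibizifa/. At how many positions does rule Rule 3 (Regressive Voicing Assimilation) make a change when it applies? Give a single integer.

1

Rule 1 Nasal Place Assimilation: no change — [bibizifa]
Rule 2 Syncope: [bibizifa] → [bbzfa]
Rule 3 Regressive Voicing Assimilation: [bbzfa] → [bbsfa]
Rule 4 Vowel Epenthesis: no change — [bbsfa]
Rule Rule 3 changed 1 position(s).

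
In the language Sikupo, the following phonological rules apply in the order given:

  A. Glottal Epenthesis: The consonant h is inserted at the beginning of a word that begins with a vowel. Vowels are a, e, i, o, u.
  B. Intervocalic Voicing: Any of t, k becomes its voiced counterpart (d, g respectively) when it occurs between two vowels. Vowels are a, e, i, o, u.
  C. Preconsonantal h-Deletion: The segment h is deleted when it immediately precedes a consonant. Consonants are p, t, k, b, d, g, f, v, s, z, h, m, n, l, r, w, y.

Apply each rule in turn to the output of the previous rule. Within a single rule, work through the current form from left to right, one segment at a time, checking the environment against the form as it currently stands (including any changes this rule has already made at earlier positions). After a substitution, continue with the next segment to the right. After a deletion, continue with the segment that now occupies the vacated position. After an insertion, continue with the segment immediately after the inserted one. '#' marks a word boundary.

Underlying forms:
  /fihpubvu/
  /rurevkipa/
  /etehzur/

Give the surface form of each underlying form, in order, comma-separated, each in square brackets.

/fihpubvu/:
  A Glottal Epenthesis: no change — [fihpubvu]
  B Intervocalic Voicing: no change — [fihpubvu]
  C Preconsonantal h-Deletion: [fihpubvu] → [fipubvu]
/rurevkipa/:
  A Glottal Epenthesis: no change — [rurevkipa]
  B Intervocalic Voicing: no change — [rurevkipa]
  C Preconsonantal h-Deletion: no change — [rurevkipa]
/etehzur/:
  A Glottal Epenthesis: [etehzur] → [hetehzur]
  B Intervocalic Voicing: [hetehzur] → [hedehzur]
  C Preconsonantal h-Deletion: [hedehzur] → [hedezur]

[fipubvu], [rurevkipa], [hedezur]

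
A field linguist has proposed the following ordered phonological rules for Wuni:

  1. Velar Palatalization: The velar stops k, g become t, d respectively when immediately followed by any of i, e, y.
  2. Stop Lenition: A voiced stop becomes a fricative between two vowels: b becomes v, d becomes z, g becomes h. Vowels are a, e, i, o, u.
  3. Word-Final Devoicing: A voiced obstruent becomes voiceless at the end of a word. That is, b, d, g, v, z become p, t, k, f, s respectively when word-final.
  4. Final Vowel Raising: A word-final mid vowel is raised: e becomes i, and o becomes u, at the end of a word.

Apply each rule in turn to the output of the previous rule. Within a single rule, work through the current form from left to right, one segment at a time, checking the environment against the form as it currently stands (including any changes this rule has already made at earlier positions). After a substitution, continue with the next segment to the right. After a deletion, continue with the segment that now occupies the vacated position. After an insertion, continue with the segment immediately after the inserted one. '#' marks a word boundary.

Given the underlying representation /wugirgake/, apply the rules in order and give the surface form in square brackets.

1 Velar Palatalization: [wugirgake] → [wudirgate]
2 Stop Lenition: [wudirgate] → [wuzirgate]
3 Word-Final Devoicing: no change — [wuzirgate]
4 Final Vowel Raising: [wuzirgate] → [wuzirgati]

[wuzirgati]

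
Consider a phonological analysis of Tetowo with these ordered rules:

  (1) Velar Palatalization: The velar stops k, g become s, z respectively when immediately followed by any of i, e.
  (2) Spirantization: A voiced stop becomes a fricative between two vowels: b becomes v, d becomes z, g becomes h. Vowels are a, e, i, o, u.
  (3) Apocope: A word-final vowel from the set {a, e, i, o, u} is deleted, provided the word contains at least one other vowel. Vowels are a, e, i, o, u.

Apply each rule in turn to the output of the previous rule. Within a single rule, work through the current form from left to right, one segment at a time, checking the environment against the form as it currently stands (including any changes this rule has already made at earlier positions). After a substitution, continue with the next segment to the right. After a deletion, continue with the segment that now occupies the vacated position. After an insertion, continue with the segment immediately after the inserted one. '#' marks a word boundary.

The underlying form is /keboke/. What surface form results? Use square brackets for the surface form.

(1) Velar Palatalization: [keboke] → [sebose]
(2) Spirantization: [sebose] → [sevose]
(3) Apocope: [sevose] → [sevos]

[sevos]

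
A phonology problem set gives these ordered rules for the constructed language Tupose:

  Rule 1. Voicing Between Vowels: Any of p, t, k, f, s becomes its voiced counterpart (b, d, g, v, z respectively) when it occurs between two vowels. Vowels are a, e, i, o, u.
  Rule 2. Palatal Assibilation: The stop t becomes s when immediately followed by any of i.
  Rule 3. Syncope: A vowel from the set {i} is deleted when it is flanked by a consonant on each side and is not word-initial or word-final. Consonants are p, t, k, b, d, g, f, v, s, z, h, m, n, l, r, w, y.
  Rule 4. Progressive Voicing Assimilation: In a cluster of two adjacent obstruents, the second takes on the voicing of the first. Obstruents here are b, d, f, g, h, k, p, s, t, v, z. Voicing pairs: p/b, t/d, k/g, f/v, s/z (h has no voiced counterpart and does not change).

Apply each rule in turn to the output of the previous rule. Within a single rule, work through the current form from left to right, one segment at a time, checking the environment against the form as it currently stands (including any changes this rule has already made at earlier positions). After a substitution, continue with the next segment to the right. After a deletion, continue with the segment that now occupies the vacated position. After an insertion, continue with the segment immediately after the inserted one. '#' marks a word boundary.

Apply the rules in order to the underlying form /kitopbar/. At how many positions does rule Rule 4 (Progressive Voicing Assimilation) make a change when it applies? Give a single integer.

2

Rule 1 Voicing Between Vowels: [kitopbar] → [kidopbar]
Rule 2 Palatal Assibilation: no change — [kidopbar]
Rule 3 Syncope: [kidopbar] → [kdopbar]
Rule 4 Progressive Voicing Assimilation: [kdopbar] → [ktoppar]
Rule Rule 4 changed 2 position(s).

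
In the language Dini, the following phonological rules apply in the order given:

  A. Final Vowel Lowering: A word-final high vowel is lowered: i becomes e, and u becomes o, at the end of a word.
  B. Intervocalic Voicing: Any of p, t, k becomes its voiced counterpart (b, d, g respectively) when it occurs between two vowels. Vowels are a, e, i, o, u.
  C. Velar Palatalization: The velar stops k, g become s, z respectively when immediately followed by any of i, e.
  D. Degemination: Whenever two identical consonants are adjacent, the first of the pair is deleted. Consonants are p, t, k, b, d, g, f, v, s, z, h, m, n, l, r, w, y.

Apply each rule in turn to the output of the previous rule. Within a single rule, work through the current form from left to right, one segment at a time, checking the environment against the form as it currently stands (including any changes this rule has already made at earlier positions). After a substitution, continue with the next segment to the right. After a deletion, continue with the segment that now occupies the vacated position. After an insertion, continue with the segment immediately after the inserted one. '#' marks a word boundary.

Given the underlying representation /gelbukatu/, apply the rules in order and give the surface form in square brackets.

A Final Vowel Lowering: [gelbukatu] → [gelbukato]
B Intervocalic Voicing: [gelbukato] → [gelbugado]
C Velar Palatalization: [gelbugado] → [zelbugado]
D Degemination: no change — [zelbugado]

[zelbugado]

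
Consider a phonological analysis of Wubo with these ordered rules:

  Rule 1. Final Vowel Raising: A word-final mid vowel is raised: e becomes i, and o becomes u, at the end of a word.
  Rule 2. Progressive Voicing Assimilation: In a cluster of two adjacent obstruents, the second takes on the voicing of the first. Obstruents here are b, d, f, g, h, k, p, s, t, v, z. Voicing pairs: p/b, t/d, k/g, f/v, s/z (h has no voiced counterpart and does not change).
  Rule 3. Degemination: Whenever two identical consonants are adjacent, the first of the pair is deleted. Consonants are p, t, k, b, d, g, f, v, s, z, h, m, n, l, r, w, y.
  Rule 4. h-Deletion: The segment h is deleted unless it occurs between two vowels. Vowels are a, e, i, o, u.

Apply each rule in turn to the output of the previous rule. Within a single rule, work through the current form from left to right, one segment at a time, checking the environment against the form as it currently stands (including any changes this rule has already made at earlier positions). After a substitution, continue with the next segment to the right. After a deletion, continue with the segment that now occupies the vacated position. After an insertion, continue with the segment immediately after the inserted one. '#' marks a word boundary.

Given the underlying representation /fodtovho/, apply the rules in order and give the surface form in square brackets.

Rule 1 Final Vowel Raising: [fodtovho] → [fodtovhu]
Rule 2 Progressive Voicing Assimilation: [fodtovhu] → [foddovhu]
Rule 3 Degemination: [foddovhu] → [fodovhu]
Rule 4 h-Deletion: [fodovhu] → [fodovu]

[fodovu]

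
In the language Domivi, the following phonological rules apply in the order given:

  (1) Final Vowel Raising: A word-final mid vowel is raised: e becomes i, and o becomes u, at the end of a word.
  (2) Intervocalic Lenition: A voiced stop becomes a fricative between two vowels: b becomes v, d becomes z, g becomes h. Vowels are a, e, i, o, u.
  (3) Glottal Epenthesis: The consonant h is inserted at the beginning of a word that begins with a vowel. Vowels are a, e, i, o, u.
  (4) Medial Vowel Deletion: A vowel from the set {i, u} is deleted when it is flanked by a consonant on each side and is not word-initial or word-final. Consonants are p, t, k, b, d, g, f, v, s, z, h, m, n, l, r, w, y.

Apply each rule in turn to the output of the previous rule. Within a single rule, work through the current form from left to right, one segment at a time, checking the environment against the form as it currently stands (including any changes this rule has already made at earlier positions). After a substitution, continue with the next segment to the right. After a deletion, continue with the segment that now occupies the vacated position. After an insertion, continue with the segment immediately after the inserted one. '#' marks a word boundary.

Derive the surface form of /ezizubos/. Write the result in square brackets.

[hezzvos]

(1) Final Vowel Raising: no change — [ezizubos]
(2) Intervocalic Lenition: [ezizubos] → [ezizuvos]
(3) Glottal Epenthesis: [ezizuvos] → [hezizuvos]
(4) Medial Vowel Deletion: [hezizuvos] → [hezzvos]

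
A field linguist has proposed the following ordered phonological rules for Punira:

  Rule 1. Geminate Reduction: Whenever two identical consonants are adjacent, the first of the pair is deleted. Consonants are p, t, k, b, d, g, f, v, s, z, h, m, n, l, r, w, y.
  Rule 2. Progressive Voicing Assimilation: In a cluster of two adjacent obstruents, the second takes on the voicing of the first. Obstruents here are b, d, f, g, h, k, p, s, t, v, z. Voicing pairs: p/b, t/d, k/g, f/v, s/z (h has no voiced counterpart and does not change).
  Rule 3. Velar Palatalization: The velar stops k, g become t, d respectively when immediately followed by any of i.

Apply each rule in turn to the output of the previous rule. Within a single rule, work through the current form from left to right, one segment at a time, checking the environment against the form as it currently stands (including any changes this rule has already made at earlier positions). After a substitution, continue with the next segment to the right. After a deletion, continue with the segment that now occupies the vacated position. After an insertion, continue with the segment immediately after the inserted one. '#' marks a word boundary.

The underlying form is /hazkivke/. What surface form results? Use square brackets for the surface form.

Rule 1 Geminate Reduction: no change — [hazkivke]
Rule 2 Progressive Voicing Assimilation: [hazkivke] → [hazgivge]
Rule 3 Velar Palatalization: [hazgivge] → [hazdivge]

[hazdivge]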